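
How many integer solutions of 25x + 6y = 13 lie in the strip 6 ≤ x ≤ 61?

gcd(25, 6) = 1  (25 = 4*6 + 1, 6 = 6*1).
Back-substituting, 25*(1) + 6*(-4) = 1.
Scale by 13: particular solution (13, -52); reduce x mod 6: (1, -2).
General solution: x = 1 + 6t, y = -2 - 25t for integer t.
6 ≤ 1 + 6t ≤ 61 gives t ∈ [1, 10], which is 10 values.

10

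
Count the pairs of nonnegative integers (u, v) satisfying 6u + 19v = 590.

gcd(19, 6) = 1.
By Bézout, 6·(-3) + 19·(1) = 1.
One solution: (16, 26).
General: u = 16 + 19t, v = 26 - 6t.
u ≥ 0 ⇒ t ≥ 0; v ≥ 0 ⇒ t ≤ 4. So t ∈ [0, 4]: 5 solutions.

5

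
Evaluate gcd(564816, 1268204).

gcd(1268204, 564816):
  1268204 = 2×564816 + 138572
  564816 = 4×138572 + 10528
  138572 = 13×10528 + 1708
  10528 = 6×1708 + 280
  1708 = 6×280 + 28
  280 = 10×28
so gcd(1268204, 564816) = 28.

28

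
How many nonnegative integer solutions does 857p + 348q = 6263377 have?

gcd(857, 348) = 1  (857 = 2*348 + 161, 348 = 2*161 + 26, 161 = 6*26 + 5, 26 = 5*5 + 1, 5 = 5*1).
Back-substituting, 857*(-67) + 348*(165) = 1.
Scale by 6263377: one solution is (-419646259, 1033457205). Reduce p mod 348: (329, 17188).
General: p = 329 + 348t, q = 17188 - 857t.
p ≥ 0 ⇒ t ≥ 0; q ≥ 0 ⇒ t ≤ 20. So t ∈ [0, 20]: 21 solutions.

21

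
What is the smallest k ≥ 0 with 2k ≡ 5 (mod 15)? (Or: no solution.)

gcd(15, 2) = 1.
1 divides 5, so solutions exist.
By Bézout, 2×(-7) + 15×(1) = 1.
So 2×(-7) ≡ 1 (mod 15); multiply by 5: k ≡ -35 (mod 15).
Smallest nonnegative: k = -35 mod 15 = 10.

10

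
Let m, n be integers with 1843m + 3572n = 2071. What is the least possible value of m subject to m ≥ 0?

5

gcd(3572, 1843) = 19  (3572 = 1×1843 + 1729, 1843 = 1×1729 + 114, 1729 = 15×114 + 19, 114 = 6×19).
19 divides 2071, so solutions exist.
Back-substituting, 1843×(-31) + 3572×(16) = 19.
Scale by 2071/19 = 109: (m₀, n₀) = (-3379, 1744).
General solution: m = -3379 + 188t, n = 1744 - 97t for integer t.
m ≥ 0: smallest is -3379 mod 188 = 5 (at t = 18), with n = -2.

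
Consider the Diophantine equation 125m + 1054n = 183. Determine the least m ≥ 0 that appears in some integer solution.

617

gcd(1054, 125) = 1  (1054 = 8×125 + 54, 125 = 2×54 + 17, 54 = 3×17 + 3, 17 = 5×3 + 2, 3 = 1×2 + 1, 2 = 2×1).
1 divides 183, so solutions exist.
Back-substituting, 125×(-371) + 1054×(44) = 1.
Scale by 183/1 = 183: (m₀, n₀) = (-67893, 8052).
General solution: m = -67893 + 1054t, n = 8052 - 125t for integer t.
m ≥ 0: smallest is -67893 mod 1054 = 617 (at t = 65), with n = -73.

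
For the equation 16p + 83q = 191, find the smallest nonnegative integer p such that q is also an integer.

69

gcd(83, 16):
  83 = 5*16 + 3
  16 = 5*3 + 1
  3 = 3*1
so gcd(83, 16) = 1.
1 divides 191, so solutions exist.
Back-substitute for Bézout coefficients:
  1 = 16 - 5*3
  ... = 16*(26) + 83*(-5)
Scale by 191/1 = 191: (p₀, q₀) = (4966, -955).
General solution: p = 4966 + 83t, q = -955 - 16t for integer t.
p ≥ 0: smallest is 4966 mod 83 = 69 (at t = -59), with q = -11.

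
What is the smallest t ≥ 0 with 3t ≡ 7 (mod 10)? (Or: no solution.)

9

gcd(10, 3) = 1  (10 = 3*3 + 1, 3 = 3*1).
1 divides 7, so solutions exist.
Back-substituting, 3*(-3) + 10*(1) = 1.
So 3*(-3) ≡ 1 (mod 10); multiply by 7: t ≡ -21 (mod 10).
Smallest nonnegative: t = -21 mod 10 = 9.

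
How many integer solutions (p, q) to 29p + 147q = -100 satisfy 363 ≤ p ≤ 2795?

17

gcd(147, 29) = 1.
By Bézout, 29*(71) + 147*(-14) = 1.
Particular solution: (103, -21).
General solution: p = 103 + 147t, q = -21 - 29t for integer t.
363 ≤ 103 + 147t ≤ 2795 gives t ∈ [2, 18], which is 17 values.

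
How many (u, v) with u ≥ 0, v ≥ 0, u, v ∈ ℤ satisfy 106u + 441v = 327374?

gcd(441, 106):
  441 = 4·106 + 17
  106 = 6·17 + 4
  17 = 4·4 + 1
  4 = 4·1
so gcd(441, 106) = 1.
Back-substitute for Bézout coefficients:
  1 = 17 - 4·4
  ... = 106·(-104) + 441·(25)
Scale by 327374: one solution is (-34046896, 8184350). Reduce u mod 441: (68, 726).
General: u = 68 + 441t, v = 726 - 106t.
u ≥ 0 ⇒ t ≥ 0; v ≥ 0 ⇒ t ≤ 6. So t ∈ [0, 6]: 7 solutions.

7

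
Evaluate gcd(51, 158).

1

gcd(158, 51):
  158 = 3·51 + 5
  51 = 10·5 + 1
  5 = 5·1
so gcd(158, 51) = 1.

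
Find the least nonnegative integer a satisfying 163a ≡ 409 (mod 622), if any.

407

gcd(622, 163) = 1.
1 divides 409, so solutions exist.
By Bézout, 163×(-145) + 622×(38) = 1.
So 163×(-145) ≡ 1 (mod 622); multiply by 409: a ≡ -59305 (mod 622).
Smallest nonnegative: a = -59305 mod 622 = 407.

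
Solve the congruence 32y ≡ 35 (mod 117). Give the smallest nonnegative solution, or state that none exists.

gcd(117, 32) = 1  (117 = 3×32 + 21, 32 = 1×21 + 11, 21 = 1×11 + 10, 11 = 1×10 + 1, 10 = 10×1).
1 divides 35, so solutions exist.
Back-substituting, 32×(11) + 117×(-3) = 1.
So 32×(11) ≡ 1 (mod 117); multiply by 35: y ≡ 385 (mod 117).
Smallest nonnegative: y = 385 mod 117 = 34.

34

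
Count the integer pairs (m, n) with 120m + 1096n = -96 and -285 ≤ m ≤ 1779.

15

gcd(1096, 120):
  1096 = 9*120 + 16
  120 = 7*16 + 8
  16 = 2*8
so gcd(1096, 120) = 8.
Back-substitute for Bézout coefficients:
  8 = 120 - 7*16
  ... = 120*(64) + 1096*(-7)
Scale by -12: particular solution (-768, 84); reduce m mod 137: (54, -6).
General solution: m = 54 + 137t, n = -6 - 15t for integer t.
-285 ≤ 54 + 137t ≤ 1779 gives t ∈ [-2, 12], which is 15 values.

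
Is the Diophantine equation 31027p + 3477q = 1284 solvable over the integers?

gcd(31027, 3477) = 19  (31027 = 8*3477 + 3211, 3477 = 1*3211 + 266, 3211 = 12*266 + 19, 266 = 14*19).
19 does not divide 1284 (remainder 11), so no integer solutions.

no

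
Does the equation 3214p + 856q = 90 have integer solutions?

gcd(3214, 856) = 2  (3214 = 3*856 + 646, 856 = 1*646 + 210, 646 = 3*210 + 16, 210 = 13*16 + 2, 16 = 8*2).
2 divides 90, so integer solutions exist.

yes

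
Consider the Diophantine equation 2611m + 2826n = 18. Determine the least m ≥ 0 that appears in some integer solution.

828

gcd(2826, 2611):
  2826 = 1×2611 + 215
  2611 = 12×215 + 31
  215 = 6×31 + 29
  31 = 1×29 + 2
  29 = 14×2 + 1
  2 = 2×1
so gcd(2826, 2611) = 1.
1 divides 18, so solutions exist.
Back-substitute for Bézout coefficients:
  1 = 29 - 14×2
  ... = 2611×(-1367) + 2826×(1263)
Scale by 18/1 = 18: (m₀, n₀) = (-24606, 22734).
General solution: m = -24606 + 2826t, n = 22734 - 2611t for integer t.
m ≥ 0: smallest is -24606 mod 2826 = 828 (at t = 9), with n = -765.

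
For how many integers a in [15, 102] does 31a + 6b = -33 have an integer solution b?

gcd(31, 6) = 1  (31 = 5·6 + 1, 6 = 6·1).
Back-substituting, 31·(1) + 6·(-5) = 1.
Scale by -33: particular solution (-33, 165); reduce a mod 6: (3, -21).
General solution: a = 3 + 6t, b = -21 - 31t for integer t.
15 ≤ 3 + 6t ≤ 102 gives t ∈ [2, 16], which is 15 values.

15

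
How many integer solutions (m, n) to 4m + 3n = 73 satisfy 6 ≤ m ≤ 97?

31

gcd(4, 3) = 1  (4 = 1×3 + 1, 3 = 3×1).
Back-substituting, 4×(1) + 3×(-1) = 1.
Scale by 73: particular solution (73, -73); reduce m mod 3: (1, 23).
General solution: m = 1 + 3t, n = 23 - 4t for integer t.
6 ≤ 1 + 3t ≤ 97 gives t ∈ [2, 32], which is 31 values.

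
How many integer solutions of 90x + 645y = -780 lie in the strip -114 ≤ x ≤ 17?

3

gcd(645, 90) = 15  (645 = 7*90 + 15, 90 = 6*15).
Back-substituting, 90*(-7) + 645*(1) = 15.
Scale by -52: particular solution (364, -52); reduce x mod 43: (20, -4).
General solution: x = 20 + 43t, y = -4 - 6t for integer t.
-114 ≤ 20 + 43t ≤ 17 gives t ∈ [-3, -1], which is 3 values.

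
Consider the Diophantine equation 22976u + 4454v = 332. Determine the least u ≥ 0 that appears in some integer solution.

gcd(22976, 4454):
  22976 = 5×4454 + 706
  4454 = 6×706 + 218
  706 = 3×218 + 52
  218 = 4×52 + 10
  52 = 5×10 + 2
  10 = 5×2
so gcd(22976, 4454) = 2.
2 divides 332, so solutions exist.
Back-substitute for Bézout coefficients:
  2 = 52 - 5×10
  ... = 22976×(429) + 4454×(-2213)
Scale by 332/2 = 166: (u₀, v₀) = (71214, -367358).
General solution: u = 71214 + 2227t, v = -367358 - 11488t for integer t.
u ≥ 0: smallest is 71214 mod 2227 = 2177 (at t = -31), with v = -11230.

2177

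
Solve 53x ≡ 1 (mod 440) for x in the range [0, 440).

357

gcd(440, 53) = 1  (440 = 8*53 + 16, 53 = 3*16 + 5, 16 = 3*5 + 1, 5 = 5*1).
Back-substituting, 53*(-83) + 440*(10) = 1.
So 53*-83 ≡ 1 (mod 440), and -83 mod 440 = 357.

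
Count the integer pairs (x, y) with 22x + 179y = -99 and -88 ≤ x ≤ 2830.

16

gcd(179, 22) = 1  (179 = 8·22 + 3, 22 = 7·3 + 1, 3 = 3·1).
Back-substituting, 22·(57) + 179·(-7) = 1.
Scale by -99: particular solution (-5643, 693); reduce x mod 179: (85, -11).
General solution: x = 85 + 179t, y = -11 - 22t for integer t.
-88 ≤ 85 + 179t ≤ 2830 gives t ∈ [0, 15], which is 16 values.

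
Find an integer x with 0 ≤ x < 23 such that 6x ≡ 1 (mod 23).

gcd(23, 6) = 1  (23 = 3·6 + 5, 6 = 1·5 + 1, 5 = 5·1).
Back-substituting, 6·(4) + 23·(-1) = 1.
So 6·4 ≡ 1 (mod 23), and 4 mod 23 = 4.

4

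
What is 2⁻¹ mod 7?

4

gcd(7, 2) = 1.
By Bézout, 2·(-3) + 7·(1) = 1.
So 2·-3 ≡ 1 (mod 7), and -3 mod 7 = 4.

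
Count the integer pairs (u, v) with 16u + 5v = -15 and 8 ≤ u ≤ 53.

gcd(16, 5) = 1.
By Bézout, 16×(1) + 5×(-3) = 1.
Particular solution: (0, -3).
General solution: u = 0 + 5t, v = -3 - 16t for integer t.
8 ≤ 0 + 5t ≤ 53 gives t ∈ [2, 10], which is 9 values.

9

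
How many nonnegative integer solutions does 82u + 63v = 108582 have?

gcd(82, 63) = 1  (82 = 1*63 + 19, 63 = 3*19 + 6, 19 = 3*6 + 1, 6 = 6*1).
Back-substituting, 82*(10) + 63*(-13) = 1.
Scale by 108582: one solution is (1085820, -1411566). Reduce u mod 63: (15, 1704).
General: u = 15 + 63t, v = 1704 - 82t.
u ≥ 0 ⇒ t ≥ 0; v ≥ 0 ⇒ t ≤ 20. So t ∈ [0, 20]: 21 solutions.

21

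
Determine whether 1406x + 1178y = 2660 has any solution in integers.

yes

gcd(1406, 1178) = 38.
38 divides 2660, so integer solutions exist.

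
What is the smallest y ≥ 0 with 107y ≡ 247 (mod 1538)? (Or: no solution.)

gcd(1538, 107):
  1538 = 14×107 + 40
  107 = 2×40 + 27
  40 = 1×27 + 13
  27 = 2×13 + 1
  13 = 13×1
so gcd(1538, 107) = 1.
1 divides 247, so solutions exist.
Back-substitute for Bézout coefficients:
  1 = 27 - 2×13
  ... = 107×(115) + 1538×(-8)
So 107×(115) ≡ 1 (mod 1538); multiply by 247: y ≡ 28405 (mod 1538).
Smallest nonnegative: y = 28405 mod 1538 = 721.

721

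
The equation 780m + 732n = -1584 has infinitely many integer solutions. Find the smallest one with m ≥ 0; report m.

28

gcd(780, 732):
  780 = 1×732 + 48
  732 = 15×48 + 12
  48 = 4×12
so gcd(780, 732) = 12.
12 divides -1584, so solutions exist.
Back-substitute for Bézout coefficients:
  12 = 732 - 15×48
  ... = 780×(-15) + 732×(16)
Scale by -1584/12 = -132: (m₀, n₀) = (1980, -2112).
General solution: m = 1980 + 61t, n = -2112 - 65t for integer t.
m ≥ 0: smallest is 1980 mod 61 = 28 (at t = -32), with n = -32.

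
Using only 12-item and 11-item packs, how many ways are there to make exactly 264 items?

3

Need nonnegative integers with 12j + 11k = 264.
gcd(12, 11) = 1, and 12·(1) + 11·(-1) = 1.
So (j₀, k₀) = (264, -264); general j = 264 + 11t, k = -264 - 12t.
j ≥ 0 ⇒ t ≥ -24; k ≥ 0 ⇒ t ≤ -22. That's 3 values of t.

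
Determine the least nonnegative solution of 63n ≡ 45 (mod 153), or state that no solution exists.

gcd(153, 63):
  153 = 2·63 + 27
  63 = 2·27 + 9
  27 = 3·9
so gcd(153, 63) = 9.
9 divides 45, so solutions exist.
Back-substitute for Bézout coefficients:
  9 = 63 - 2·27
  ... = 63·(5) + 153·(-2)
So 63·(5) ≡ 9 (mod 153); multiply by 5: n ≡ 25 (mod 17).
Smallest nonnegative: n = 25 mod 17 = 8.

8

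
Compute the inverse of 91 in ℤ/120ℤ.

91

gcd(120, 91) = 1.
By Bézout, 91·(-29) + 120·(22) = 1.
So 91·-29 ≡ 1 (mod 120), and -29 mod 120 = 91.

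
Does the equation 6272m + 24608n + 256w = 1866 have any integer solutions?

gcd(24608, 6272) = 32  (24608 = 3*6272 + 5792, 6272 = 1*5792 + 480, 5792 = 12*480 + 32, 480 = 15*32).
gcd(32, 256) = 32.
32 does not divide 1866 (remainder 10), so no integer solutions.

no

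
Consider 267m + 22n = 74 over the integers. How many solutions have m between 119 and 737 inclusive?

29

gcd(267, 22):
  267 = 12·22 + 3
  22 = 7·3 + 1
  3 = 3·1
so gcd(267, 22) = 1.
Back-substitute for Bézout coefficients:
  1 = 22 - 7·3
  ... = 267·(-7) + 22·(85)
Scale by 74: particular solution (-518, 6290); reduce m mod 22: (10, -118).
General solution: m = 10 + 22t, n = -118 - 267t for integer t.
119 ≤ 10 + 22t ≤ 737 gives t ∈ [5, 33], which is 29 values.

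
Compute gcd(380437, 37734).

gcd(380437, 37734):
  380437 = 10×37734 + 3097
  37734 = 12×3097 + 570
  3097 = 5×570 + 247
  570 = 2×247 + 76
  247 = 3×76 + 19
  76 = 4×19
so gcd(380437, 37734) = 19.

19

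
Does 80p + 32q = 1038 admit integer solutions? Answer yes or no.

no

gcd(80, 32) = 16  (80 = 2·32 + 16, 32 = 2·16).
16 does not divide 1038 (remainder 14), so no integer solutions.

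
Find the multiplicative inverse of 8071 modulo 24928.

22871

gcd(24928, 8071) = 1.
By Bézout, 8071×(-2057) + 24928×(666) = 1.
So 8071×-2057 ≡ 1 (mod 24928), and -2057 mod 24928 = 22871.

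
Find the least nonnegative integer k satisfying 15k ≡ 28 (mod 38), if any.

12

gcd(38, 15):
  38 = 2×15 + 8
  15 = 1×8 + 7
  8 = 1×7 + 1
  7 = 7×1
so gcd(38, 15) = 1.
1 divides 28, so solutions exist.
Back-substitute for Bézout coefficients:
  1 = 8 - 1×7
  ... = 15×(-5) + 38×(2)
So 15×(-5) ≡ 1 (mod 38); multiply by 28: k ≡ -140 (mod 38).
Smallest nonnegative: k = -140 mod 38 = 12.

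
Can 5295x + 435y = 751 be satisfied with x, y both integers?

gcd(5295, 435) = 15.
15 does not divide 751 (remainder 1), so no integer solutions.

no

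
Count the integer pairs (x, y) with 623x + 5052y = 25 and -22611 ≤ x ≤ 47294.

gcd(5052, 623):
  5052 = 8·623 + 68
  623 = 9·68 + 11
  68 = 6·11 + 2
  11 = 5·2 + 1
  2 = 2·1
so gcd(5052, 623) = 1.
Back-substitute for Bézout coefficients:
  1 = 11 - 5·2
  ... = 623·(2303) + 5052·(-284)
Scale by 25: particular solution (57575, -7100); reduce x mod 5052: (2003, -247).
General solution: x = 2003 + 5052t, y = -247 - 623t for integer t.
-22611 ≤ 2003 + 5052t ≤ 47294 gives t ∈ [-4, 8], which is 13 values.

13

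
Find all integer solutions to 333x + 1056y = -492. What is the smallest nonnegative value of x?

100

gcd(1056, 333):
  1056 = 3×333 + 57
  333 = 5×57 + 48
  57 = 1×48 + 9
  48 = 5×9 + 3
  9 = 3×3
so gcd(1056, 333) = 3.
3 divides -492, so solutions exist.
Back-substitute for Bézout coefficients:
  3 = 48 - 5×9
  ... = 333×(111) + 1056×(-35)
Scale by -492/3 = -164: (x₀, y₀) = (-18204, 5740).
General solution: x = -18204 + 352t, y = 5740 - 111t for integer t.
x ≥ 0: smallest is -18204 mod 352 = 100 (at t = 52), with y = -32.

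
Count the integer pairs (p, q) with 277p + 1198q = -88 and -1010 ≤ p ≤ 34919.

gcd(1198, 277) = 1  (1198 = 4·277 + 90, 277 = 3·90 + 7, 90 = 12·7 + 6, 7 = 1·6 + 1, 6 = 6·1).
Back-substituting, 277·(173) + 1198·(-40) = 1.
Scale by -88: particular solution (-15224, 3520); reduce p mod 1198: (350, -81).
General solution: p = 350 + 1198t, q = -81 - 277t for integer t.
-1010 ≤ 350 + 1198t ≤ 34919 gives t ∈ [-1, 28], which is 30 values.

30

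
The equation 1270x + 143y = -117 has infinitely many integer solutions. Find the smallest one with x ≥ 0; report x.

91

gcd(1270, 143):
  1270 = 8×143 + 126
  143 = 1×126 + 17
  126 = 7×17 + 7
  17 = 2×7 + 3
  7 = 2×3 + 1
  3 = 3×1
so gcd(1270, 143) = 1.
1 divides -117, so solutions exist.
Back-substitute for Bézout coefficients:
  1 = 7 - 2×3
  ... = 1270×(42) + 143×(-373)
Scale by -117/1 = -117: (x₀, y₀) = (-4914, 43641).
General solution: x = -4914 + 143t, y = 43641 - 1270t for integer t.
x ≥ 0: smallest is -4914 mod 143 = 91 (at t = 35), with y = -809.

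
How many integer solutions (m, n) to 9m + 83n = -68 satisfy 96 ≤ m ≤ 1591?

gcd(83, 9) = 1.
By Bézout, 9·(37) + 83·(-4) = 1.
Particular solution: (57, -7).
General solution: m = 57 + 83t, n = -7 - 9t for integer t.
96 ≤ 57 + 83t ≤ 1591 gives t ∈ [1, 18], which is 18 values.

18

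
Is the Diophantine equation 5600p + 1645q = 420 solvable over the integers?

yes

gcd(5600, 1645) = 35.
35 divides 420, so integer solutions exist.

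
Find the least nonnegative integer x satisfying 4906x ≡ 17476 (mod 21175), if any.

no solution

gcd(21175, 4906) = 11.
11 does not divide 17476, so the congruence has no solution.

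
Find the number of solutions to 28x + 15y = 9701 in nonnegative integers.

gcd(28, 15):
  28 = 1·15 + 13
  15 = 1·13 + 2
  13 = 6·2 + 1
  2 = 2·1
so gcd(28, 15) = 1.
Back-substitute for Bézout coefficients:
  1 = 13 - 6·2
  ... = 28·(7) + 15·(-13)
Scale by 9701: one solution is (67907, -126113). Reduce x mod 15: (2, 643).
General: x = 2 + 15t, y = 643 - 28t.
x ≥ 0 ⇒ t ≥ 0; y ≥ 0 ⇒ t ≤ 22. So t ∈ [0, 22]: 23 solutions.

23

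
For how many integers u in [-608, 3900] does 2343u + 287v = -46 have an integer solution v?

15

gcd(2343, 287) = 1.
By Bézout, 2343·(-116) + 287·(947) = 1.
Particular solution: (170, -1388).
General solution: u = 170 + 287t, v = -1388 - 2343t for integer t.
-608 ≤ 170 + 287t ≤ 3900 gives t ∈ [-2, 12], which is 15 values.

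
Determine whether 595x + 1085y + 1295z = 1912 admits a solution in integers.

gcd(1085, 595) = 35  (1085 = 1×595 + 490, 595 = 1×490 + 105, 490 = 4×105 + 70, 105 = 1×70 + 35, 70 = 2×35).
gcd(35, 1295) = 35.
35 does not divide 1912 (remainder 22), so no integer solutions.

no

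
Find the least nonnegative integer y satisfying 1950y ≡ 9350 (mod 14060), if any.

149

gcd(14060, 1950) = 10  (14060 = 7·1950 + 410, 1950 = 4·410 + 310, 410 = 1·310 + 100, 310 = 3·100 + 10, 100 = 10·10).
10 divides 9350, so solutions exist.
Back-substituting, 1950·(137) + 14060·(-19) = 10.
So 1950·(137) ≡ 10 (mod 14060); multiply by 935: y ≡ 128095 (mod 1406).
Smallest nonnegative: y = 128095 mod 1406 = 149.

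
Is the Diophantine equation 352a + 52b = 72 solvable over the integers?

gcd(352, 52) = 4  (352 = 6·52 + 40, 52 = 1·40 + 12, 40 = 3·12 + 4, 12 = 3·4).
4 divides 72, so integer solutions exist.

yes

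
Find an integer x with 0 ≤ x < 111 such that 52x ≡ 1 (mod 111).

gcd(111, 52):
  111 = 2*52 + 7
  52 = 7*7 + 3
  7 = 2*3 + 1
  3 = 3*1
so gcd(111, 52) = 1.
Back-substitute for Bézout coefficients:
  1 = 7 - 2*3
  ... = 52*(-32) + 111*(15)
So 52*-32 ≡ 1 (mod 111), and -32 mod 111 = 79.

79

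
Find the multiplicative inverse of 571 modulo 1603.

gcd(1603, 571):
  1603 = 2×571 + 461
  571 = 1×461 + 110
  461 = 4×110 + 21
  110 = 5×21 + 5
  21 = 4×5 + 1
  5 = 5×1
so gcd(1603, 571) = 1.
Back-substitute for Bézout coefficients:
  1 = 21 - 4×5
  ... = 571×(-306) + 1603×(109)
So 571×-306 ≡ 1 (mod 1603), and -306 mod 1603 = 1297.

1297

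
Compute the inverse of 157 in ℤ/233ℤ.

187

gcd(233, 157) = 1  (233 = 1*157 + 76, 157 = 2*76 + 5, 76 = 15*5 + 1, 5 = 5*1).
Back-substituting, 157*(-46) + 233*(31) = 1.
So 157*-46 ≡ 1 (mod 233), and -46 mod 233 = 187.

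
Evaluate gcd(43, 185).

1

gcd(185, 43) = 1  (185 = 4·43 + 13, 43 = 3·13 + 4, 13 = 3·4 + 1, 4 = 4·1).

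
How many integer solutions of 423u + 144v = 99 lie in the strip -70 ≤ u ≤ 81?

9

gcd(423, 144) = 9  (423 = 2·144 + 135, 144 = 1·135 + 9, 135 = 15·9).
Back-substituting, 423·(-1) + 144·(3) = 9.
Scale by 11: particular solution (-11, 33); reduce u mod 16: (5, -14).
General solution: u = 5 + 16t, v = -14 - 47t for integer t.
-70 ≤ 5 + 16t ≤ 81 gives t ∈ [-4, 4], which is 9 values.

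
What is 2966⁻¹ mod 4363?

gcd(4363, 2966):
  4363 = 1×2966 + 1397
  2966 = 2×1397 + 172
  1397 = 8×172 + 21
  172 = 8×21 + 4
  21 = 5×4 + 1
  4 = 4×1
so gcd(4363, 2966) = 1.
Back-substitute for Bézout coefficients:
  1 = 21 - 5×4
  ... = 2966×(-1040) + 4363×(707)
So 2966×-1040 ≡ 1 (mod 4363), and -1040 mod 4363 = 3323.

3323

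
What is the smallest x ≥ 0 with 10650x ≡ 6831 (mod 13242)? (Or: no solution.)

gcd(13242, 10650) = 6  (13242 = 1×10650 + 2592, 10650 = 4×2592 + 282, 2592 = 9×282 + 54, 282 = 5×54 + 12, 54 = 4×12 + 6, 12 = 2×6).
6 does not divide 6831, so the congruence has no solution.

no solution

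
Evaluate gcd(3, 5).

1

gcd(5, 3):
  5 = 1*3 + 2
  3 = 1*2 + 1
  2 = 2*1
so gcd(5, 3) = 1.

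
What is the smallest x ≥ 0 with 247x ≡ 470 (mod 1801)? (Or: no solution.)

gcd(1801, 247) = 1  (1801 = 7*247 + 72, 247 = 3*72 + 31, 72 = 2*31 + 10, 31 = 3*10 + 1, 10 = 10*1).
1 divides 470, so solutions exist.
Back-substituting, 247*(175) + 1801*(-24) = 1.
So 247*(175) ≡ 1 (mod 1801); multiply by 470: x ≡ 82250 (mod 1801).
Smallest nonnegative: x = 82250 mod 1801 = 1205.

1205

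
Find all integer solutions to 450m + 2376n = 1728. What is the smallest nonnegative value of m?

120

gcd(2376, 450) = 18.
18 divides 1728, so solutions exist.
By Bézout, 450·(37) + 2376·(-7) = 18.
Scale by 1728/18 = 96: (m₀, n₀) = (3552, -672).
General solution: m = 3552 + 132t, n = -672 - 25t for integer t.
m ≥ 0: smallest is 3552 mod 132 = 120 (at t = -26), with n = -22.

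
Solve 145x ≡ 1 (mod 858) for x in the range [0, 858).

gcd(858, 145) = 1.
By Bézout, 145·(-71) + 858·(12) = 1.
So 145·-71 ≡ 1 (mod 858), and -71 mod 858 = 787.

787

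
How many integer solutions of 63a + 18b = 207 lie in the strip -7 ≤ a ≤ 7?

gcd(63, 18):
  63 = 3*18 + 9
  18 = 2*9
so gcd(63, 18) = 9.
Back-substitute for Bézout coefficients:
  9 = 63 - 3*18
  ... = 63*(1) + 18*(-3)
Scale by 23: particular solution (23, -69); reduce a mod 2: (1, 8).
General solution: a = 1 + 2t, b = 8 - 7t for integer t.
-7 ≤ 1 + 2t ≤ 7 gives t ∈ [-4, 3], which is 8 values.

8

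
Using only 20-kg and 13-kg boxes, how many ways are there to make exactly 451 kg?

2

Need nonnegative integers with 20j + 13k = 451.
gcd(20, 13) = 1, and 20·(2) + 13·(-3) = 1.
So (j₀, k₀) = (902, -1353); general j = 902 + 13t, k = -1353 - 20t.
j ≥ 0 ⇒ t ≥ -69; k ≥ 0 ⇒ t ≤ -68. That's 2 values of t.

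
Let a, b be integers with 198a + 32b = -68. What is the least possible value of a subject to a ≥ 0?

10

gcd(198, 32):
  198 = 6*32 + 6
  32 = 5*6 + 2
  6 = 3*2
so gcd(198, 32) = 2.
2 divides -68, so solutions exist.
Back-substitute for Bézout coefficients:
  2 = 32 - 5*6
  ... = 198*(-5) + 32*(31)
Scale by -68/2 = -34: (a₀, b₀) = (170, -1054).
General solution: a = 170 + 16t, b = -1054 - 99t for integer t.
a ≥ 0: smallest is 170 mod 16 = 10 (at t = -10), with b = -64.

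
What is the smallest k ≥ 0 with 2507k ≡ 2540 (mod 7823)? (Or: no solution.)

182

gcd(7823, 2507) = 1.
1 divides 2540, so solutions exist.
By Bézout, 2507×(-1891) + 7823×(606) = 1.
So 2507×(-1891) ≡ 1 (mod 7823); multiply by 2540: k ≡ -4803140 (mod 7823).
Smallest nonnegative: k = -4803140 mod 7823 = 182.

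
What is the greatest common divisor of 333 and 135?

9

gcd(333, 135):
  333 = 2·135 + 63
  135 = 2·63 + 9
  63 = 7·9
so gcd(333, 135) = 9.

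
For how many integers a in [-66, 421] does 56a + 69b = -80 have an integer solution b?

7

gcd(69, 56):
  69 = 1*56 + 13
  56 = 4*13 + 4
  13 = 3*4 + 1
  4 = 4*1
so gcd(69, 56) = 1.
Back-substitute for Bézout coefficients:
  1 = 13 - 3*4
  ... = 56*(-16) + 69*(13)
Scale by -80: particular solution (1280, -1040); reduce a mod 69: (38, -32).
General solution: a = 38 + 69t, b = -32 - 56t for integer t.
-66 ≤ 38 + 69t ≤ 421 gives t ∈ [-1, 5], which is 7 values.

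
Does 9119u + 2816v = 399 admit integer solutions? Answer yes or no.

gcd(9119, 2816) = 11  (9119 = 3×2816 + 671, 2816 = 4×671 + 132, 671 = 5×132 + 11, 132 = 12×11).
11 does not divide 399 (remainder 3), so no integer solutions.

no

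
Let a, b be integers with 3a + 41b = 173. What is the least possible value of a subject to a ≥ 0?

gcd(41, 3):
  41 = 13*3 + 2
  3 = 1*2 + 1
  2 = 2*1
so gcd(41, 3) = 1.
1 divides 173, so solutions exist.
Back-substitute for Bézout coefficients:
  1 = 3 - 1*2
  ... = 3*(14) + 41*(-1)
Scale by 173/1 = 173: (a₀, b₀) = (2422, -173).
General solution: a = 2422 + 41t, b = -173 - 3t for integer t.
a ≥ 0: smallest is 2422 mod 41 = 3 (at t = -59), with b = 4.

3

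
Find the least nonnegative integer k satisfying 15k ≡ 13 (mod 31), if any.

gcd(31, 15):
  31 = 2·15 + 1
  15 = 15·1
so gcd(31, 15) = 1.
1 divides 13, so solutions exist.
Back-substitute for Bézout coefficients:
  1 = 31 - 2·15
  ... = 15·(-2) + 31·(1)
So 15·(-2) ≡ 1 (mod 31); multiply by 13: k ≡ -26 (mod 31).
Smallest nonnegative: k = -26 mod 31 = 5.

5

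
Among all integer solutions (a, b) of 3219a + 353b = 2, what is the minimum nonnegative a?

gcd(3219, 353) = 1.
1 divides 2, so solutions exist.
By Bézout, 3219·(-42) + 353·(383) = 1.
Scale by 2/1 = 2: (a₀, b₀) = (-84, 766).
General solution: a = -84 + 353t, b = 766 - 3219t for integer t.
a ≥ 0: smallest is -84 mod 353 = 269 (at t = 1), with b = -2453.

269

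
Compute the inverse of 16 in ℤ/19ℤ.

gcd(19, 16) = 1  (19 = 1×16 + 3, 16 = 5×3 + 1, 3 = 3×1).
Back-substituting, 16×(6) + 19×(-5) = 1.
So 16×6 ≡ 1 (mod 19), and 6 mod 19 = 6.

6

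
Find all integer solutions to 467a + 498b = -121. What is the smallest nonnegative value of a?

gcd(498, 467) = 1  (498 = 1·467 + 31, 467 = 15·31 + 2, 31 = 15·2 + 1, 2 = 2·1).
1 divides -121, so solutions exist.
Back-substituting, 467·(-241) + 498·(226) = 1.
Scale by -121/1 = -121: (a₀, b₀) = (29161, -27346).
General solution: a = 29161 + 498t, b = -27346 - 467t for integer t.
a ≥ 0: smallest is 29161 mod 498 = 277 (at t = -58), with b = -260.

277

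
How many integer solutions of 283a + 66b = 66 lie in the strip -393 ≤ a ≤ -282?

gcd(283, 66) = 1.
By Bézout, 283×(7) + 66×(-30) = 1.
Particular solution: (0, 1).
General solution: a = 0 + 66t, b = 1 - 283t for integer t.
-393 ≤ 0 + 66t ≤ -282 gives t ∈ [-5, -5], which is 1 value.

1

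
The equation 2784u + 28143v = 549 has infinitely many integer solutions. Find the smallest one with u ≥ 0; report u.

gcd(28143, 2784) = 3  (28143 = 10×2784 + 303, 2784 = 9×303 + 57, 303 = 5×57 + 18, 57 = 3×18 + 3, 18 = 6×3).
3 divides 549, so solutions exist.
Back-substituting, 2784×(1486) + 28143×(-147) = 3.
Scale by 549/3 = 183: (u₀, v₀) = (271938, -26901).
General solution: u = 271938 + 9381t, v = -26901 - 928t for integer t.
u ≥ 0: smallest is 271938 mod 9381 = 9270 (at t = -28), with v = -917.

9270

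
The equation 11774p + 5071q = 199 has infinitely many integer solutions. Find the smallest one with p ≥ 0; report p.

gcd(11774, 5071) = 1  (11774 = 2*5071 + 1632, 5071 = 3*1632 + 175, 1632 = 9*175 + 57, 175 = 3*57 + 4, 57 = 14*4 + 1, 4 = 4*1).
1 divides 199, so solutions exist.
Back-substituting, 11774*(1246) + 5071*(-2893) = 1.
Scale by 199/1 = 199: (p₀, q₀) = (247954, -575707).
General solution: p = 247954 + 5071t, q = -575707 - 11774t for integer t.
p ≥ 0: smallest is 247954 mod 5071 = 4546 (at t = -48), with q = -10555.

4546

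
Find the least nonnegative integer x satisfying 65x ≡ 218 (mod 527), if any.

52

gcd(527, 65) = 1.
1 divides 218, so solutions exist.
By Bézout, 65*(-227) + 527*(28) = 1.
So 65*(-227) ≡ 1 (mod 527); multiply by 218: x ≡ -49486 (mod 527).
Smallest nonnegative: x = -49486 mod 527 = 52.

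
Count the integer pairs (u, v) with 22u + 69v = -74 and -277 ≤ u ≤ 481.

11

gcd(69, 22) = 1  (69 = 3×22 + 3, 22 = 7×3 + 1, 3 = 3×1).
Back-substituting, 22×(22) + 69×(-7) = 1.
Scale by -74: particular solution (-1628, 518); reduce u mod 69: (28, -10).
General solution: u = 28 + 69t, v = -10 - 22t for integer t.
-277 ≤ 28 + 69t ≤ 481 gives t ∈ [-4, 6], which is 11 values.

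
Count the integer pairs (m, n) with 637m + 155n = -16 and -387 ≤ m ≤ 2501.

18

gcd(637, 155):
  637 = 4·155 + 17
  155 = 9·17 + 2
  17 = 8·2 + 1
  2 = 2·1
so gcd(637, 155) = 1.
Back-substitute for Bézout coefficients:
  1 = 17 - 8·2
  ... = 637·(73) + 155·(-300)
Scale by -16: particular solution (-1168, 4800); reduce m mod 155: (72, -296).
General solution: m = 72 + 155t, n = -296 - 637t for integer t.
-387 ≤ 72 + 155t ≤ 2501 gives t ∈ [-2, 15], which is 18 values.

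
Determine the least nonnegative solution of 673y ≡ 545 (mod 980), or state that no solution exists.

gcd(980, 673) = 1.
1 divides 545, so solutions exist.
By Bézout, 673*(-83) + 980*(57) = 1.
So 673*(-83) ≡ 1 (mod 980); multiply by 545: y ≡ -45235 (mod 980).
Smallest nonnegative: y = -45235 mod 980 = 825.

825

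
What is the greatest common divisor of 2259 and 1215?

9

gcd(2259, 1215) = 9  (2259 = 1·1215 + 1044, 1215 = 1·1044 + 171, 1044 = 6·171 + 18, 171 = 9·18 + 9, 18 = 2·9).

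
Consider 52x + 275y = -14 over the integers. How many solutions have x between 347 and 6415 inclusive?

22

gcd(275, 52):
  275 = 5·52 + 15
  52 = 3·15 + 7
  15 = 2·7 + 1
  7 = 7·1
so gcd(275, 52) = 1.
Back-substitute for Bézout coefficients:
  1 = 15 - 2·7
  ... = 52·(-37) + 275·(7)
Scale by -14: particular solution (518, -98); reduce x mod 275: (243, -46).
General solution: x = 243 + 275t, y = -46 - 52t for integer t.
347 ≤ 243 + 275t ≤ 6415 gives t ∈ [1, 22], which is 22 values.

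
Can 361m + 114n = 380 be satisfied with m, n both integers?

gcd(361, 114) = 19  (361 = 3*114 + 19, 114 = 6*19).
19 divides 380, so integer solutions exist.

yes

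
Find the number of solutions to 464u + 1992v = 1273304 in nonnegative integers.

gcd(1992, 464):
  1992 = 4*464 + 136
  464 = 3*136 + 56
  136 = 2*56 + 24
  56 = 2*24 + 8
  24 = 3*8
so gcd(1992, 464) = 8.
Back-substitute for Bézout coefficients:
  8 = 56 - 2*24
  ... = 464*(73) + 1992*(-17)
Scale by 159163: one solution is (11618899, -2705771). Reduce u mod 249: (61, 625).
General: u = 61 + 249t, v = 625 - 58t.
u ≥ 0 ⇒ t ≥ 0; v ≥ 0 ⇒ t ≤ 10. So t ∈ [0, 10]: 11 solutions.

11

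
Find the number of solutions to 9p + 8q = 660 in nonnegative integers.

gcd(9, 8) = 1.
By Bézout, 9*(1) + 8*(-1) = 1.
One solution: (4, 78).
General: p = 4 + 8t, q = 78 - 9t.
p ≥ 0 ⇒ t ≥ 0; q ≥ 0 ⇒ t ≤ 8. So t ∈ [0, 8]: 9 solutions.

9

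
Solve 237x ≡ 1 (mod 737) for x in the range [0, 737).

gcd(737, 237) = 1  (737 = 3*237 + 26, 237 = 9*26 + 3, 26 = 8*3 + 2, 3 = 1*2 + 1, 2 = 2*1).
Back-substituting, 237*(255) + 737*(-82) = 1.
So 237*255 ≡ 1 (mod 737), and 255 mod 737 = 255.

255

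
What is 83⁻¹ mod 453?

gcd(453, 83) = 1.
By Bézout, 83×(131) + 453×(-24) = 1.
So 83×131 ≡ 1 (mod 453), and 131 mod 453 = 131.

131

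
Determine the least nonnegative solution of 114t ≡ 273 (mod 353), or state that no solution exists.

86

gcd(353, 114) = 1.
1 divides 273, so solutions exist.
By Bézout, 114*(96) + 353*(-31) = 1.
So 114*(96) ≡ 1 (mod 353); multiply by 273: t ≡ 26208 (mod 353).
Smallest nonnegative: t = 26208 mod 353 = 86.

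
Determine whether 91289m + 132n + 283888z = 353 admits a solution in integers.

no

gcd(91289, 132):
  91289 = 691*132 + 77
  132 = 1*77 + 55
  77 = 1*55 + 22
  55 = 2*22 + 11
  22 = 2*11
so gcd(91289, 132) = 11.
gcd(11, 283888) = 11.
11 does not divide 353 (remainder 1), so no integer solutions.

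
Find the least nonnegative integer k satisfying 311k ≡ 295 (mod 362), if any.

51

gcd(362, 311):
  362 = 1*311 + 51
  311 = 6*51 + 5
  51 = 10*5 + 1
  5 = 5*1
so gcd(362, 311) = 1.
1 divides 295, so solutions exist.
Back-substitute for Bézout coefficients:
  1 = 51 - 10*5
  ... = 311*(-71) + 362*(61)
So 311*(-71) ≡ 1 (mod 362); multiply by 295: k ≡ -20945 (mod 362).
Smallest nonnegative: k = -20945 mod 362 = 51.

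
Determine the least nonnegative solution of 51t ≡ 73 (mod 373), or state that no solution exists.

gcd(373, 51) = 1.
1 divides 73, so solutions exist.
By Bézout, 51×(-117) + 373×(16) = 1.
So 51×(-117) ≡ 1 (mod 373); multiply by 73: t ≡ -8541 (mod 373).
Smallest nonnegative: t = -8541 mod 373 = 38.

38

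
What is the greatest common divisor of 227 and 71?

gcd(227, 71):
  227 = 3·71 + 14
  71 = 5·14 + 1
  14 = 14·1
so gcd(227, 71) = 1.

1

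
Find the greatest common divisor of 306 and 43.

gcd(306, 43) = 1  (306 = 7*43 + 5, 43 = 8*5 + 3, 5 = 1*3 + 2, 3 = 1*2 + 1, 2 = 2*1).

1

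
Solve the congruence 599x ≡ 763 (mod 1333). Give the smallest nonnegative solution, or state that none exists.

749

gcd(1333, 599):
  1333 = 2×599 + 135
  599 = 4×135 + 59
  135 = 2×59 + 17
  59 = 3×17 + 8
  17 = 2×8 + 1
  8 = 8×1
so gcd(1333, 599) = 1.
1 divides 763, so solutions exist.
Back-substitute for Bézout coefficients:
  1 = 17 - 2×8
  ... = 599×(-158) + 1333×(71)
So 599×(-158) ≡ 1 (mod 1333); multiply by 763: x ≡ -120554 (mod 1333).
Smallest nonnegative: x = -120554 mod 1333 = 749.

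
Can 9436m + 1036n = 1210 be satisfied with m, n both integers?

gcd(9436, 1036) = 28  (9436 = 9×1036 + 112, 1036 = 9×112 + 28, 112 = 4×28).
28 does not divide 1210 (remainder 6), so no integer solutions.

no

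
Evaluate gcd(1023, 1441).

11

gcd(1441, 1023):
  1441 = 1*1023 + 418
  1023 = 2*418 + 187
  418 = 2*187 + 44
  187 = 4*44 + 11
  44 = 4*11
so gcd(1441, 1023) = 11.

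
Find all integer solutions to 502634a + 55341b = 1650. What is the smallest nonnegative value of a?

gcd(502634, 55341):
  502634 = 9·55341 + 4565
  55341 = 12·4565 + 561
  4565 = 8·561 + 77
  561 = 7·77 + 22
  77 = 3·22 + 11
  22 = 2·11
so gcd(502634, 55341) = 11.
11 divides 1650, so solutions exist.
Back-substitute for Bézout coefficients:
  11 = 77 - 3·22
  ... = 502634·(2170) + 55341·(-19709)
Scale by 1650/11 = 150: (a₀, b₀) = (325500, -2956350).
General solution: a = 325500 + 5031t, b = -2956350 - 45694t for integer t.
a ≥ 0: smallest is 325500 mod 5031 = 3516 (at t = -64), with b = -31934.

3516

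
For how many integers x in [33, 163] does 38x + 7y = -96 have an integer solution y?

18

gcd(38, 7) = 1.
By Bézout, 38·(-2) + 7·(11) = 1.
Particular solution: (3, -30).
General solution: x = 3 + 7t, y = -30 - 38t for integer t.
33 ≤ 3 + 7t ≤ 163 gives t ∈ [5, 22], which is 18 values.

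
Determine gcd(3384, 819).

gcd(3384, 819):
  3384 = 4·819 + 108
  819 = 7·108 + 63
  108 = 1·63 + 45
  63 = 1·45 + 18
  45 = 2·18 + 9
  18 = 2·9
so gcd(3384, 819) = 9.

9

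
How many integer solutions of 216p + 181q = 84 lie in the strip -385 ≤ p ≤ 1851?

gcd(216, 181):
  216 = 1·181 + 35
  181 = 5·35 + 6
  35 = 5·6 + 5
  6 = 1·5 + 1
  5 = 5·1
so gcd(216, 181) = 1.
Back-substitute for Bézout coefficients:
  1 = 6 - 1·5
  ... = 216·(-31) + 181·(37)
Scale by 84: particular solution (-2604, 3108); reduce p mod 181: (111, -132).
General solution: p = 111 + 181t, q = -132 - 216t for integer t.
-385 ≤ 111 + 181t ≤ 1851 gives t ∈ [-2, 9], which is 12 values.

12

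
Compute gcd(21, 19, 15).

1

gcd(21, 19) = 1  (21 = 1*19 + 2, 19 = 9*2 + 1, 2 = 2*1).
gcd(1, 15) = 1.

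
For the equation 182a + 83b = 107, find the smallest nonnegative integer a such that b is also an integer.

43

gcd(182, 83):
  182 = 2*83 + 16
  83 = 5*16 + 3
  16 = 5*3 + 1
  3 = 3*1
so gcd(182, 83) = 1.
1 divides 107, so solutions exist.
Back-substitute for Bézout coefficients:
  1 = 16 - 5*3
  ... = 182*(26) + 83*(-57)
Scale by 107/1 = 107: (a₀, b₀) = (2782, -6099).
General solution: a = 2782 + 83t, b = -6099 - 182t for integer t.
a ≥ 0: smallest is 2782 mod 83 = 43 (at t = -33), with b = -93.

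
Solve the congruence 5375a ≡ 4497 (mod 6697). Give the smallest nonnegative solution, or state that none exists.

5108

gcd(6697, 5375):
  6697 = 1*5375 + 1322
  5375 = 4*1322 + 87
  1322 = 15*87 + 17
  87 = 5*17 + 2
  17 = 8*2 + 1
  2 = 2*1
so gcd(6697, 5375) = 1.
1 divides 4497, so solutions exist.
Back-substitute for Bézout coefficients:
  1 = 17 - 8*2
  ... = 5375*(-3156) + 6697*(2533)
So 5375*(-3156) ≡ 1 (mod 6697); multiply by 4497: a ≡ -14192532 (mod 6697).
Smallest nonnegative: a = -14192532 mod 6697 = 5108.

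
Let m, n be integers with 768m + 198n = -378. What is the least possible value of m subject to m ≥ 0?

24

gcd(768, 198):
  768 = 3*198 + 174
  198 = 1*174 + 24
  174 = 7*24 + 6
  24 = 4*6
so gcd(768, 198) = 6.
6 divides -378, so solutions exist.
Back-substitute for Bézout coefficients:
  6 = 174 - 7*24
  ... = 768*(8) + 198*(-31)
Scale by -378/6 = -63: (m₀, n₀) = (-504, 1953).
General solution: m = -504 + 33t, n = 1953 - 128t for integer t.
m ≥ 0: smallest is -504 mod 33 = 24 (at t = 16), with n = -95.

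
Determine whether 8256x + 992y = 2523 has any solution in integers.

no

gcd(8256, 992):
  8256 = 8*992 + 320
  992 = 3*320 + 32
  320 = 10*32
so gcd(8256, 992) = 32.
32 does not divide 2523 (remainder 27), so no integer solutions.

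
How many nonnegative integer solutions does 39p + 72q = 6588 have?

gcd(72, 39) = 3  (72 = 1×39 + 33, 39 = 1×33 + 6, 33 = 5×6 + 3, 6 = 2×3).
Back-substituting, 39×(-11) + 72×(6) = 3.
Scale by 2196: one solution is (-24156, 13176). Reduce p mod 24: (12, 85).
General: p = 12 + 24t, q = 85 - 13t.
p ≥ 0 ⇒ t ≥ 0; q ≥ 0 ⇒ t ≤ 6. So t ∈ [0, 6]: 7 solutions.

7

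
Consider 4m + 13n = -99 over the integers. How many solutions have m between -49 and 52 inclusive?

gcd(13, 4):
  13 = 3×4 + 1
  4 = 4×1
so gcd(13, 4) = 1.
Back-substitute for Bézout coefficients:
  1 = 13 - 3×4
  ... = 4×(-3) + 13×(1)
Scale by -99: particular solution (297, -99); reduce m mod 13: (11, -11).
General solution: m = 11 + 13t, n = -11 - 4t for integer t.
-49 ≤ 11 + 13t ≤ 52 gives t ∈ [-4, 3], which is 8 values.

8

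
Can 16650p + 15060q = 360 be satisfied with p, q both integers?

yes

gcd(16650, 15060) = 30.
30 divides 360, so integer solutions exist.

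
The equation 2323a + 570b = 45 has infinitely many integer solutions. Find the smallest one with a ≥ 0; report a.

465

gcd(2323, 570):
  2323 = 4*570 + 43
  570 = 13*43 + 11
  43 = 3*11 + 10
  11 = 1*10 + 1
  10 = 10*1
so gcd(2323, 570) = 1.
1 divides 45, so solutions exist.
Back-substitute for Bézout coefficients:
  1 = 11 - 1*10
  ... = 2323*(-53) + 570*(216)
Scale by 45/1 = 45: (a₀, b₀) = (-2385, 9720).
General solution: a = -2385 + 570t, b = 9720 - 2323t for integer t.
a ≥ 0: smallest is -2385 mod 570 = 465 (at t = 5), with b = -1895.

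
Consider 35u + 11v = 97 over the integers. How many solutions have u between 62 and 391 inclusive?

30

gcd(35, 11) = 1  (35 = 3·11 + 2, 11 = 5·2 + 1, 2 = 2·1).
Back-substituting, 35·(-5) + 11·(16) = 1.
Scale by 97: particular solution (-485, 1552); reduce u mod 11: (10, -23).
General solution: u = 10 + 11t, v = -23 - 35t for integer t.
62 ≤ 10 + 11t ≤ 391 gives t ∈ [5, 34], which is 30 values.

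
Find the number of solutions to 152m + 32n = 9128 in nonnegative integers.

15

gcd(152, 32):
  152 = 4×32 + 24
  32 = 1×24 + 8
  24 = 3×8
so gcd(152, 32) = 8.
Back-substitute for Bézout coefficients:
  8 = 32 - 1×24
  ... = 152×(-1) + 32×(5)
Scale by 1141: one solution is (-1141, 5705). Reduce m mod 4: (3, 271).
General: m = 3 + 4t, n = 271 - 19t.
m ≥ 0 ⇒ t ≥ 0; n ≥ 0 ⇒ t ≤ 14. So t ∈ [0, 14]: 15 solutions.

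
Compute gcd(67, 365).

gcd(365, 67):
  365 = 5*67 + 30
  67 = 2*30 + 7
  30 = 4*7 + 2
  7 = 3*2 + 1
  2 = 2*1
so gcd(365, 67) = 1.

1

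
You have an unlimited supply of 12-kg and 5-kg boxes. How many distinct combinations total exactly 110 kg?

Need nonnegative integers with 12j + 5k = 110.
gcd(12, 5) = 1, and 12·(-2) + 5·(5) = 1.
So (j₀, k₀) = (-220, 550); general j = -220 + 5t, k = 550 - 12t.
j ≥ 0 ⇒ t ≥ 44; k ≥ 0 ⇒ t ≤ 45. That's 2 values of t.

2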